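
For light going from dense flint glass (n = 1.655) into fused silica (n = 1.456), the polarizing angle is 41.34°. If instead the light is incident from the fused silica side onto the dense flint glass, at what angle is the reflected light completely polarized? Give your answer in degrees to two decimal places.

Reversing the direction swaps n₁ and n₂, so tan θ_B' = 1/tan θ_B and θ_B' = 90° − θ_B.
Hence θ_B' = 90° − 41.34° = 48.66°.

θ_B' ≈ 48.66°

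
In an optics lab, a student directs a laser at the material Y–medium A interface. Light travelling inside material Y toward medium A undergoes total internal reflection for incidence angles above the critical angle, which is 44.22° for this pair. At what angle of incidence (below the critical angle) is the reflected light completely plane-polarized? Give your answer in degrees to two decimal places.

sin θ_c = n₂/n₁, so n₂/n₁ = sin 44.22° = 0.6974.
Brewster: tan θ_B = n₂/n₁ = 0.6974.
θ_B = arctan(0.6974) = 34.89°.

θ_B ≈ 34.89°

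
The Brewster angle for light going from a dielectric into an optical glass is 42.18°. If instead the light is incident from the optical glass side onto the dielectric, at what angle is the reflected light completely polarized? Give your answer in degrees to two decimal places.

tan θ_B' = n₁/n₂ = 1/tan θ_B, so θ_B' = 90° − θ_B.
θ_B' = 90° − 42.18° = 47.82°.

θ_B' ≈ 47.82°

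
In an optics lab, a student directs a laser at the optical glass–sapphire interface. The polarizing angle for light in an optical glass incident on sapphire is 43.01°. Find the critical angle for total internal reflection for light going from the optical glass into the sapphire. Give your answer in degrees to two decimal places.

tan θ_B = n₂/n₁ = tan 43.01° = 0.9328.
Total internal reflection: sin θ_c = n₂/n₁ = 0.9328.
θ_c = arcsin(0.9328) = 68.88°.

θ_c ≈ 68.88°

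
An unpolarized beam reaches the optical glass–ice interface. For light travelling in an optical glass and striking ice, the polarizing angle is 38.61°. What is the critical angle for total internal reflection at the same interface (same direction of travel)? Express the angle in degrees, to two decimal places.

θ_c ≈ 52.99°

tan θ_B = n₂/n₁ = tan 38.61° = 0.7986.
Total internal reflection: sin θ_c = n₂/n₁ = 0.7986.
θ_c = arcsin(0.7986) = 52.99°.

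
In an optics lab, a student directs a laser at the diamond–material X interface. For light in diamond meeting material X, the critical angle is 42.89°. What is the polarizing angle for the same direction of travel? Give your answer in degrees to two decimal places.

θ_B ≈ 34.24°

At the critical angle sin θ_c = n₂/n₁, giving n₂/n₁ = sin 42.89° = 0.6806.
Then tan θ_B = n₂/n₁ = 0.6806, so θ_B = arctan 0.6806 = 34.24°.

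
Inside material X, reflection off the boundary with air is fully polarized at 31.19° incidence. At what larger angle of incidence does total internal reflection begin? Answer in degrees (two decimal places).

θ_c ≈ 37.26°

From Brewster, n₂/n₁ = tan θ_B = tan 31.19° = 0.6054.
Then sin θ_c = n₂/n₁ = 0.6054, so θ_c = arcsin 0.6054 = 37.26°.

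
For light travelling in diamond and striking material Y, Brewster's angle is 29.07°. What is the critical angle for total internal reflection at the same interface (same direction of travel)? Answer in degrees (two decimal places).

tan θ_B = n₂/n₁ = tan 29.07° = 0.5559.
Total internal reflection: sin θ_c = n₂/n₁ = 0.5559.
θ_c = arcsin(0.5559) = 33.77°.

θ_c ≈ 33.77°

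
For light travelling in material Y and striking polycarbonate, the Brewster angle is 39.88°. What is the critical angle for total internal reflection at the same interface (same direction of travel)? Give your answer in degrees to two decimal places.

tan θ_B = n₂/n₁ = tan 39.88° = 0.8355.
Total internal reflection: sin θ_c = n₂/n₁ = 0.8355.
θ_c = arcsin(0.8355) = 56.67°.

θ_c ≈ 56.67°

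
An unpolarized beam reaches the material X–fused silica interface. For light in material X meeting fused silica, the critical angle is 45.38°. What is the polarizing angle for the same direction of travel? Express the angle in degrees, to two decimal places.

θ_B ≈ 35.44°

sin θ_c = n₂/n₁, so n₂/n₁ = sin 45.38° = 0.7118.
Brewster: tan θ_B = n₂/n₁ = 0.7118.
θ_B = arctan(0.7118) = 35.44°.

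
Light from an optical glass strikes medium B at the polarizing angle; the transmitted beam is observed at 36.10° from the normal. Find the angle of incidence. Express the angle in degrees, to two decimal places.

θ_B ≈ 53.90°

Brewster's condition makes the reflected and refracted beams perpendicular: θ_B + θ_t = 90°.
So θ_B = 90° − θ_t = 90° − 36.10° = 53.90°.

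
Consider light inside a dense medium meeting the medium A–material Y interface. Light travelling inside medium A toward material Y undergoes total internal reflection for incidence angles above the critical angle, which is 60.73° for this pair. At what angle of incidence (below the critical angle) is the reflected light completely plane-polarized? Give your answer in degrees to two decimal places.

sin θ_c = n₂/n₁, so n₂/n₁ = sin 60.73° = 0.8723.
Brewster: tan θ_B = n₂/n₁ = 0.8723.
θ_B = arctan(0.8723) = 41.10°.

θ_B ≈ 41.10°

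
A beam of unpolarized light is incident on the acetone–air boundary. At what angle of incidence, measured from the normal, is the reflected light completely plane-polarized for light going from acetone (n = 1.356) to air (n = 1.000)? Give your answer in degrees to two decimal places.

θ_B ≈ 36.41°

At Brewster's angle the reflected and refracted rays are perpendicular, which with Snell's law gives tan θ_B = n₂/n₁.
Brewster's condition: tan θ_B = n₂/n₁ = 1.000/1.356 = 0.7375. Taking the arctangent, θ_B = 36.41°.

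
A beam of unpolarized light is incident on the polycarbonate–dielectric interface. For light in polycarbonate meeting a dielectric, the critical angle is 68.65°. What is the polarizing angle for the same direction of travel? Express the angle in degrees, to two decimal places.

n₂/n₁ = sin θ_c = sin 68.65° = 0.9314.
tan θ_B equals the same ratio, so θ_B = arctan(0.9314) = 42.97°.

θ_B ≈ 42.97°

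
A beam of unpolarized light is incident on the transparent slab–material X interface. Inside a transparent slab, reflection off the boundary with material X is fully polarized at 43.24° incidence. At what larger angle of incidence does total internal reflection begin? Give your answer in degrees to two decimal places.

tan θ_B = n₂/n₁ = tan 43.24° = 0.9404.
Total internal reflection: sin θ_c = n₂/n₁ = 0.9404.
θ_c = arcsin(0.9404) = 70.11°.

θ_c ≈ 70.11°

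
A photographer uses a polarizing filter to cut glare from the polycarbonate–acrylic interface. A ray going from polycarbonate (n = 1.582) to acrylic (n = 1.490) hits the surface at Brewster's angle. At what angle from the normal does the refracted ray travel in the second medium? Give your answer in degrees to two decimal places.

θ_t ≈ 46.72°

θ_B = arctan(n₂/n₁) = arctan(1.490/1.582) = 43.28°.
Since θ_B + θ_t = 90° at Brewster incidence, θ_t = 90° − 43.28° = 46.72°.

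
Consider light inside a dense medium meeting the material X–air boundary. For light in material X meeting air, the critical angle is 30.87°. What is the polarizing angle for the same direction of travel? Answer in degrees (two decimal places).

n₂/n₁ = sin θ_c = sin 30.87° = 0.5131.
tan θ_B equals the same ratio, so θ_B = arctan(0.5131) = 27.16°.

θ_B ≈ 27.16°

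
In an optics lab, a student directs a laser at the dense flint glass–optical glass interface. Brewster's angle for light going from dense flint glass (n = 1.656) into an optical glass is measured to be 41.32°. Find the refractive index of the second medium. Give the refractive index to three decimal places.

Brewster's law: tan θ_B = n₂/n₁ (light incident in dense flint glass, refracted into an optical glass).
n₂ = n₁ tan θ_B = 1.656 × tan 41.32° = 1.456.

n ≈ 1.456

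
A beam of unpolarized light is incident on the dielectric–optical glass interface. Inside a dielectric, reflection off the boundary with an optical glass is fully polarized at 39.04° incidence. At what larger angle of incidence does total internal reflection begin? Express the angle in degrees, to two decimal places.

θ_c ≈ 54.19°

From Brewster, n₂/n₁ = tan θ_B = tan 39.04° = 0.8109.
Then sin θ_c = n₂/n₁ = 0.8109, so θ_c = arcsin 0.8109 = 54.19°.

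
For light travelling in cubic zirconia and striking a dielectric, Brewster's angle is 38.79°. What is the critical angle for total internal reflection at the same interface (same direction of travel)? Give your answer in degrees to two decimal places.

θ_c ≈ 53.49°

From Brewster, n₂/n₁ = tan θ_B = tan 38.79° = 0.8037.
Then sin θ_c = n₂/n₁ = 0.8037, so θ_c = arcsin 0.8037 = 53.49°.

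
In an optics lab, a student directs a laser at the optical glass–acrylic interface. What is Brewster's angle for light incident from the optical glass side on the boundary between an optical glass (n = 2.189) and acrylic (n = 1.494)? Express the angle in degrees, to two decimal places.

tan θ_B = n₂/n₁ = 1.494/2.189 = 0.6825.
So θ_B = arctan 0.6825 = 34.31°.

θ_B ≈ 34.31°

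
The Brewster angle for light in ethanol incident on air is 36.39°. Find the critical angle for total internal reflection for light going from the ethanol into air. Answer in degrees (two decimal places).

tan θ_B = n₂/n₁ = tan 36.39° = 0.7370.
Total internal reflection: sin θ_c = n₂/n₁ = 0.7370.
θ_c = arcsin(0.7370) = 47.48°.

θ_c ≈ 47.48°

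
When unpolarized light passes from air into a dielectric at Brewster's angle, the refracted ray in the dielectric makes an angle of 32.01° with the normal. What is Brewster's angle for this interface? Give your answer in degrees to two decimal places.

θ_B ≈ 57.99°

Since the reflected and refracted rays are at right angles at the polarizing angle, θ_B + θ_t = 90°.
θ_B = 90° − 32.01° = 57.99°.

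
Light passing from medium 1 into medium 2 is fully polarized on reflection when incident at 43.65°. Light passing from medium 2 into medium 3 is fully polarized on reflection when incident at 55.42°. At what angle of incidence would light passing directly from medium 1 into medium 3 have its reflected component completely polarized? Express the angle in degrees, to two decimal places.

Each Brewster angle gives a ratio: n₂/n₁ = tan 43.65° = 0.9540, n₃/n₂ = tan 55.42° = 1.4507.
So n₃/n₁ = (n₂/n₁)(n₃/n₂) = 0.9540 × 1.4507 = 1.3839.
θ_B(1→3) = arctan(1.3839) = 54.15°.

θ_B ≈ 54.15°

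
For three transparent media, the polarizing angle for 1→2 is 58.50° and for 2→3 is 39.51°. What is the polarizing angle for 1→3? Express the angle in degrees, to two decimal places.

n₂/n₁ = tan 58.50° = 1.6319 and n₃/n₂ = tan 39.51° = 0.8246.
Multiplying, n₃/n₁ = 1.6319 × 0.8246 = 1.3457, and θ_B(1→3) = arctan 1.3457 = 53.38°.

θ_B ≈ 53.38°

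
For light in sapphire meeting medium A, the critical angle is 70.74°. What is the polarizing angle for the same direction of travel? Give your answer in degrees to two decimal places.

At the critical angle sin θ_c = n₂/n₁, giving n₂/n₁ = sin 70.74° = 0.9440.
Then tan θ_B = n₂/n₁ = 0.9440, so θ_B = arctan 0.9440 = 43.35°.

θ_B ≈ 43.35°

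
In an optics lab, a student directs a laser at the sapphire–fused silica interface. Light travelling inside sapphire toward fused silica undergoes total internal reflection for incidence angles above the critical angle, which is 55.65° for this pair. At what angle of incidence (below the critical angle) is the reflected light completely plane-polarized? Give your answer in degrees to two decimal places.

θ_B ≈ 39.54°

At the critical angle sin θ_c = n₂/n₁, giving n₂/n₁ = sin 55.65° = 0.8256.
Then tan θ_B = n₂/n₁ = 0.8256, so θ_B = arctan 0.8256 = 39.54°.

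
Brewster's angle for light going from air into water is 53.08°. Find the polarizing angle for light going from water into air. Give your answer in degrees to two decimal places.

θ_B' ≈ 36.92°

tan θ_B' = n₁/n₂ = 1/tan θ_B, so θ_B' = 90° − θ_B.
θ_B' = 90° − 53.08° = 36.92°.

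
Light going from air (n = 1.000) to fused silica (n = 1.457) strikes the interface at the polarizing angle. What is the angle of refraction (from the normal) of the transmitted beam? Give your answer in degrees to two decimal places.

θ_B = arctan(n₂/n₁) = arctan(1.457/1.000) = 55.54°.
The refracted ray is perpendicular to the reflected ray, so θ_t = 90° − θ_B = 34.46°.

θ_t ≈ 34.46°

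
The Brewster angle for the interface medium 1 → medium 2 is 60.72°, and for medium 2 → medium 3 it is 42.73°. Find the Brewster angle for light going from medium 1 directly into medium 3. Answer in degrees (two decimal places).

θ_B ≈ 58.74°

Each Brewster angle gives a ratio: n₂/n₁ = tan 60.72° = 1.7834, n₃/n₂ = tan 42.73° = 0.9237.
Multiplying, n₃/n₁ = 1.7834 × 0.9237 = 1.6474, and θ_B(1→3) = arctan 1.6474 = 58.74°.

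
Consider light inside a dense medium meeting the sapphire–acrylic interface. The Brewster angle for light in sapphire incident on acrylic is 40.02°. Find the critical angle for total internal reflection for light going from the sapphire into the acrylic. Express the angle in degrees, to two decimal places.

θ_c ≈ 57.11°

tan θ_B = n₂/n₁ = tan 40.02° = 0.8397.
Total internal reflection: sin θ_c = n₂/n₁ = 0.8397.
θ_c = arcsin(0.8397) = 57.11°.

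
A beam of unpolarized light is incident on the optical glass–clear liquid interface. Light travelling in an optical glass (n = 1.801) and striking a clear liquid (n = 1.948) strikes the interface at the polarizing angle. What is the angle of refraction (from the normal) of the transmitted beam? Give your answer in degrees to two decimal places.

θ_t ≈ 42.75°

tan θ_B = n₂/n₁ = 1.948/1.801 = 1.0816, so θ_B = 47.25°.
At Brewster's angle the reflected and refracted rays are perpendicular, so θ_t = 90° − θ_B = 90° − 47.25° = 42.75°.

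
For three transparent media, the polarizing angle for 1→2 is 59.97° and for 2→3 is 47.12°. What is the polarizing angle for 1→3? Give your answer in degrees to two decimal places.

θ_B ≈ 61.77°

n₂/n₁ = tan 59.97° = 1.7300 and n₃/n₂ = tan 47.12° = 1.0769.
Multiplying, n₃/n₁ = 1.7300 × 1.0769 = 1.8630, and θ_B(1→3) = arctan 1.8630 = 61.77°.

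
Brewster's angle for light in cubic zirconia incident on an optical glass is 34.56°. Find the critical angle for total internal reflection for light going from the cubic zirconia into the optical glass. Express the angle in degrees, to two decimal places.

From Brewster, n₂/n₁ = tan θ_B = tan 34.56° = 0.6888.
Then sin θ_c = n₂/n₁ = 0.6888, so θ_c = arcsin 0.6888 = 43.54°.

θ_c ≈ 43.54°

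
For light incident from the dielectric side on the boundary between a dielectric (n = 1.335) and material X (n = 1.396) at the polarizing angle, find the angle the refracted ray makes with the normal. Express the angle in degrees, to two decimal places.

θ_t ≈ 43.72°

θ_B = arctan(n₂/n₁) = arctan(1.396/1.335) = 46.28°.
Since θ_B + θ_t = 90° at Brewster incidence, θ_t = 90° − 46.28° = 43.72°.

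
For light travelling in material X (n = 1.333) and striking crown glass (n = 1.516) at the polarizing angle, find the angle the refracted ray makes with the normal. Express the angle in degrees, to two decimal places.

First find Brewster's angle: tan θ_B = 1.516/1.333 = 1.1373, giving θ_B = 48.68°.
Since θ_B + θ_t = 90° at Brewster incidence, θ_t = 90° − 48.68° = 41.32°.

θ_t ≈ 41.32°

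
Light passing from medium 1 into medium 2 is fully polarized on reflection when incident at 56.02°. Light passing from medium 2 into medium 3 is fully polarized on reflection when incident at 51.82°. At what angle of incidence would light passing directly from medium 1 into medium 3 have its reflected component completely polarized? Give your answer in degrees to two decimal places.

tan θ_B(1→2) = n₂/n₁ = tan 56.02° = 1.4837.
tan θ_B(2→3) = n₃/n₂ = tan 51.82° = 1.2717.
n₃/n₁ = 1.8868. Then tan θ_B(1→3) = n₃/n₁, so θ_B(1→3) = arctan(1.8868) = 62.08°.

θ_B ≈ 62.08°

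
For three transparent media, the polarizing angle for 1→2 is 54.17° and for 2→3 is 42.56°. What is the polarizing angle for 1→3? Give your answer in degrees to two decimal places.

n₂/n₁ = tan 54.17° = 1.3850 and n₃/n₂ = tan 42.56° = 0.9183.
Multiplying, n₃/n₁ = 1.3850 × 0.9183 = 1.2718, and θ_B(1→3) = arctan 1.2718 = 51.82°.

θ_B ≈ 51.82°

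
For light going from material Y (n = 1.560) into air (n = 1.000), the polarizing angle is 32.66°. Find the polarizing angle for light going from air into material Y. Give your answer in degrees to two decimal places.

The two Brewster angles are complementary: θ_B' = 90° − θ_B = 90° − 32.66° = 57.34°.

θ_B' ≈ 57.34°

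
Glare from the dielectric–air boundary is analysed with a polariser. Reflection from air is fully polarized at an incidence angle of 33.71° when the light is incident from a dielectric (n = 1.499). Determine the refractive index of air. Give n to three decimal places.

n ≈ 1.000

Full polarization of the reflected beam means tan θ_B = n₂/n₁, where n₁ is the incident medium (a dielectric).
n₂ = n₁ tan θ_B = 1.499 × tan 33.71° = 1.000.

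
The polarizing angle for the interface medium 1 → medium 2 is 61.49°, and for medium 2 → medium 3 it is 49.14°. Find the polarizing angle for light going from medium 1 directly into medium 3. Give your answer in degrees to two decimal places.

tan θ_B(1→2) = n₂/n₁ = tan 61.49° = 1.8410.
tan θ_B(2→3) = n₃/n₂ = tan 49.14° = 1.1561.
n₃/n₁ = 2.1283. Then tan θ_B(1→3) = n₃/n₁, so θ_B(1→3) = arctan(2.1283) = 64.83°.

θ_B ≈ 64.83°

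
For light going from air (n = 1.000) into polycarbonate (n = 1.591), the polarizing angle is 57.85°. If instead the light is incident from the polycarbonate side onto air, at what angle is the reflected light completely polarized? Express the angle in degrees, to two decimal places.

θ_B' ≈ 32.15°

Reversing the direction swaps n₁ and n₂, so tan θ_B' = 1/tan θ_B and θ_B' = 90° − θ_B.
Hence θ_B' = 90° − 57.85° = 32.15°.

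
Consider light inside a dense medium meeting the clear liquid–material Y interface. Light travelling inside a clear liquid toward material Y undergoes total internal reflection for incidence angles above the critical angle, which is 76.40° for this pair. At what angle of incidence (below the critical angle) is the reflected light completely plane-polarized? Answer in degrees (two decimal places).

θ_B ≈ 44.19°

n₂/n₁ = sin θ_c = sin 76.40° = 0.9720.
tan θ_B equals the same ratio, so θ_B = arctan(0.9720) = 44.19°.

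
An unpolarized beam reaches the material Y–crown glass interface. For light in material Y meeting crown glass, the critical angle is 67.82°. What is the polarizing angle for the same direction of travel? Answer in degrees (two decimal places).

n₂/n₁ = sin θ_c = sin 67.82° = 0.9260.
tan θ_B equals the same ratio, so θ_B = arctan(0.9260) = 42.80°.

θ_B ≈ 42.80°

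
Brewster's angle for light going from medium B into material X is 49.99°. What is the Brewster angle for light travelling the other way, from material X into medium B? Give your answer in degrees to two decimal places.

The two Brewster angles are complementary: θ_B' = 90° − θ_B = 90° − 49.99° = 40.01°.

θ_B' ≈ 40.01°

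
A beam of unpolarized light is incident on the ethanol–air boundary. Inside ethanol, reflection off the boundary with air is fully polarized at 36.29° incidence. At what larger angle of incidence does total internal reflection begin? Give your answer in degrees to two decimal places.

From Brewster, n₂/n₁ = tan θ_B = tan 36.29° = 0.7343.
Then sin θ_c = n₂/n₁ = 0.7343, so θ_c = arcsin 0.7343 = 47.25°.

θ_c ≈ 47.25°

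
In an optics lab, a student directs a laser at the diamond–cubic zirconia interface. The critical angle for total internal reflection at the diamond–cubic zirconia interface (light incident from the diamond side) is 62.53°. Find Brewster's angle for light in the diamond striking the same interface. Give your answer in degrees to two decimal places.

θ_B ≈ 41.58°

n₂/n₁ = sin θ_c = sin 62.53° = 0.8873.
tan θ_B equals the same ratio, so θ_B = arctan(0.8873) = 41.58°.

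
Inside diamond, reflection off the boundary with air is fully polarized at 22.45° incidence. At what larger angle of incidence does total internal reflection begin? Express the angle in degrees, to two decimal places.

n₂/n₁ = tan 22.45° = 0.4132; the critical angle satisfies sin θ_c = n₂/n₁.
θ_c = arcsin(0.4132) = 24.41°.

θ_c ≈ 24.41°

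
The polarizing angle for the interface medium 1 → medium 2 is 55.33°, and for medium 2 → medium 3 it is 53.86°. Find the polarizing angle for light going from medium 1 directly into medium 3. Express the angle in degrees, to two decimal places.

Each Brewster angle gives a ratio: n₂/n₁ = tan 55.33° = 1.4458, n₃/n₂ = tan 53.86° = 1.3693.
So n₃/n₁ = (n₂/n₁)(n₃/n₂) = 1.4458 × 1.3693 = 1.9798.
θ_B(1→3) = arctan(1.9798) = 63.20°.

θ_B ≈ 63.20°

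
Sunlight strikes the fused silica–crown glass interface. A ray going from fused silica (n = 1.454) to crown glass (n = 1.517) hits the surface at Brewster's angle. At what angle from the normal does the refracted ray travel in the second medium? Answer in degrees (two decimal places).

tan θ_B = n₂/n₁ = 1.517/1.454 = 1.0433, so θ_B = 46.21°.
Since θ_B + θ_t = 90° at Brewster incidence, θ_t = 90° − 46.21° = 43.79°.

θ_t ≈ 43.79°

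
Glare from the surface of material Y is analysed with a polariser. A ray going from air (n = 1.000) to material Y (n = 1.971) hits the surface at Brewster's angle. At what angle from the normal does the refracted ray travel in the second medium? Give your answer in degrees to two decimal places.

θ_t ≈ 26.90°

θ_B = arctan(n₂/n₁) = arctan(1.971/1.000) = 63.10°.
At Brewster's angle the reflected and refracted rays are perpendicular, so θ_t = 90° − θ_B = 90° − 63.10° = 26.90°.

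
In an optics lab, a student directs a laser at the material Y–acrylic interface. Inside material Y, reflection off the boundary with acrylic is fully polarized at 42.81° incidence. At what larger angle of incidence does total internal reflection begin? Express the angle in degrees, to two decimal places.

θ_c ≈ 67.87°

n₂/n₁ = tan 42.81° = 0.9263; the critical angle satisfies sin θ_c = n₂/n₁.
θ_c = arcsin(0.9263) = 67.87°.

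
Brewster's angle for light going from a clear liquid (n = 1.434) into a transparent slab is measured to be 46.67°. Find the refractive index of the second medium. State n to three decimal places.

n ≈ 1.520

Full polarization of the reflected beam means tan θ_B = n₂/n₁, where n₁ is the incident medium (a clear liquid).
n₂ = n₁ tan θ_B = 1.434 × tan 46.67° = 1.520.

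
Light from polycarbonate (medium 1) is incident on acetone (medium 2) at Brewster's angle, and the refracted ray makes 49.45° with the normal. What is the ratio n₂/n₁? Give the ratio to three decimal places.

At Brewster incidence θ_B = 90° − θ_t = 90° − 49.45° = 40.55°.
tan θ_B = n₂/n₁, so n₂/n₁ = tan 40.55° = 0.856.

n₂/n₁ ≈ 0.856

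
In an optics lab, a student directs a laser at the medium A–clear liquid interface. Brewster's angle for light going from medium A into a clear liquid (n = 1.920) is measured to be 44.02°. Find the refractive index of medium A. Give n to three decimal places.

n ≈ 1.987

At Brewster's angle, tan θ_B = n₂/n₁ with n₁ on the incident side (medium A) and n₂ on the transmitted side (a clear liquid).
n₁ = n₂ / tan θ_B = 1.920 / tan 44.02° = 1.987.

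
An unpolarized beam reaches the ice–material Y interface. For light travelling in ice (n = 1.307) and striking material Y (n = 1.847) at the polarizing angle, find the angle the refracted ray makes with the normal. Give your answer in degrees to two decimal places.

θ_t ≈ 35.28°

θ_B = arctan(n₂/n₁) = arctan(1.847/1.307) = 54.72°.
The refracted ray is perpendicular to the reflected ray, so θ_t = 90° − θ_B = 35.28°.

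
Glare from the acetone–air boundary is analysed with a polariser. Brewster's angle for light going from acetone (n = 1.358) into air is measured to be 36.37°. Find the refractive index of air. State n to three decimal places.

Brewster's law: tan θ_B = n₂/n₁ (light incident in acetone, refracted into air).
n₂ = n₁ tan θ_B = 1.358 × tan 36.37° = 1.000.

n ≈ 1.000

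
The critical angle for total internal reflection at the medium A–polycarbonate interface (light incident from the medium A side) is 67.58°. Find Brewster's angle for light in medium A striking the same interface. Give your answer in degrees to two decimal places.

θ_B ≈ 42.75°

At the critical angle sin θ_c = n₂/n₁, giving n₂/n₁ = sin 67.58° = 0.9244.
Then tan θ_B = n₂/n₁ = 0.9244, so θ_B = arctan 0.9244 = 42.75°.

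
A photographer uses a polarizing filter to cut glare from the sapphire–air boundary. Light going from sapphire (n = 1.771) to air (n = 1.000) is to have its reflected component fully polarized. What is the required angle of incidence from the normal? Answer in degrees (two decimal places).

θ_B ≈ 29.45°

At Brewster's angle the reflected and refracted rays are perpendicular, which with Snell's law gives tan θ_B = n₂/n₁.
Brewster's condition: tan θ_B = n₂/n₁ = 1.000/1.771 = 0.5647. Taking the arctangent, θ_B = 29.45°.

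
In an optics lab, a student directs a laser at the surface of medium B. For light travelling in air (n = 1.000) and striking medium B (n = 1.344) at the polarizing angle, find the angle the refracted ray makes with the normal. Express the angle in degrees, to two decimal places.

θ_t ≈ 36.65°

θ_B = arctan(n₂/n₁) = arctan(1.344/1.000) = 53.35°.
The refracted ray is perpendicular to the reflected ray, so θ_t = 90° − θ_B = 36.65°.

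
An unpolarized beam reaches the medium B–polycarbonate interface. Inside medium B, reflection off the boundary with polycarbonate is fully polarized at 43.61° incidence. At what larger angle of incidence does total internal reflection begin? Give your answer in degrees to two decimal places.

θ_c ≈ 72.29°

From Brewster, n₂/n₁ = tan θ_B = tan 43.61° = 0.9526.
Then sin θ_c = n₂/n₁ = 0.9526, so θ_c = arcsin 0.9526 = 72.29°.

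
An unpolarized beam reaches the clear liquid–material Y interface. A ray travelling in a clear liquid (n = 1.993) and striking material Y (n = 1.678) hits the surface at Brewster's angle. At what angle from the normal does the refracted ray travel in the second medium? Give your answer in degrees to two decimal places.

First find Brewster's angle: tan θ_B = 1.678/1.993 = 0.8419, giving θ_B = 40.10°.
At Brewster's angle the reflected and refracted rays are perpendicular, so θ_t = 90° − θ_B = 90° − 40.10° = 49.90°.

θ_t ≈ 49.90°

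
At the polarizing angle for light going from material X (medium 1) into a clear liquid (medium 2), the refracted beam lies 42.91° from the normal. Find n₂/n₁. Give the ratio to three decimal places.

At Brewster incidence θ_B = 90° − θ_t = 90° − 42.91° = 47.09°.
tan θ_B = n₂/n₁, so n₂/n₁ = tan 47.09° = 1.076.

n₂/n₁ ≈ 1.076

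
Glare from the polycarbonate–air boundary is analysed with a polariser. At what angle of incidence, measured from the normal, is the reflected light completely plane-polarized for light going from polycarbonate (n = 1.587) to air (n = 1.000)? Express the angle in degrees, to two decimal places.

tan θ_B = n₂/n₁ = 1.000/1.587 = 0.6301.
θ_B = arctan(0.6301) = 32.22°.

θ_B ≈ 32.22°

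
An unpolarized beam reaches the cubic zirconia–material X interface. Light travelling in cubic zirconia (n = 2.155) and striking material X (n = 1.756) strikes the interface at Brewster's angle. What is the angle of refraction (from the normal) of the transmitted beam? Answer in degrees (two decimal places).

θ_t ≈ 50.83°

tan θ_B = n₂/n₁ = 1.756/2.155 = 0.8148, so θ_B = 39.17°.
The refracted ray is perpendicular to the reflected ray, so θ_t = 90° − θ_B = 50.83°.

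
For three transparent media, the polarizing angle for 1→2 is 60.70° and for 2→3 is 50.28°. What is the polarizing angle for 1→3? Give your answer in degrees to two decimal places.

n₂/n₁ = tan 60.70° = 1.7820 and n₃/n₂ = tan 50.28° = 1.2037.
Multiplying, n₃/n₁ = 1.7820 × 1.2037 = 2.1449, and θ_B(1→3) = arctan 2.1449 = 65.00°.

θ_B ≈ 65.00°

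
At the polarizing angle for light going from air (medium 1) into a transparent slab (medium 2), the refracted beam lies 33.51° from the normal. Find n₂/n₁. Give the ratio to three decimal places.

n₂/n₁ ≈ 1.510

θ_B + θ_t = 90°, so θ_B = 90° − 33.51° = 56.49°.
Then n₂/n₁ = tan θ_B = tan 56.49° = 1.510.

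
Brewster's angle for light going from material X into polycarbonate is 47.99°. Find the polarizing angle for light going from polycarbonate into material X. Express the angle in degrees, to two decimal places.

Reversing the direction swaps n₁ and n₂, so tan θ_B' = 1/tan θ_B and θ_B' = 90° − θ_B.
Hence θ_B' = 90° − 47.99° = 42.01°.

θ_B' ≈ 42.01°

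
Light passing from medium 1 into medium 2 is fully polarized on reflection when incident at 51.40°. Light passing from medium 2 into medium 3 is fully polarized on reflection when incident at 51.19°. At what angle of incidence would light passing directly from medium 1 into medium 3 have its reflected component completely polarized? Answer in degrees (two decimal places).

Each Brewster angle gives a ratio: n₂/n₁ = tan 51.40° = 1.2527, n₃/n₂ = tan 51.19° = 1.2433.
So n₃/n₁ = (n₂/n₁)(n₃/n₂) = 1.2527 × 1.2433 = 1.5575.
θ_B(1→3) = arctan(1.5575) = 57.30°.

θ_B ≈ 57.30°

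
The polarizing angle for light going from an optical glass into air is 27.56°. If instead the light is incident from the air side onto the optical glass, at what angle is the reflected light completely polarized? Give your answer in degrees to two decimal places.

Reversing the direction swaps n₁ and n₂, so tan θ_B' = 1/tan θ_B and θ_B' = 90° − θ_B.
Hence θ_B' = 90° − 27.56° = 62.44°.

θ_B' ≈ 62.44°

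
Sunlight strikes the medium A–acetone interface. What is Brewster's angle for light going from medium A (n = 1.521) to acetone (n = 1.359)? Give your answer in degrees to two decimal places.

θ_B ≈ 41.78°

Brewster's condition: tan θ_B = n₂/n₁ = 1.359/1.521 = 0.8935. Taking the arctangent, θ_B = 41.78°.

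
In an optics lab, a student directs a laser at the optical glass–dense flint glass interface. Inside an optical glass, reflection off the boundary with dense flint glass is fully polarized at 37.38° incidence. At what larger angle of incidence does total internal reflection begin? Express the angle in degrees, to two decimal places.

θ_c ≈ 49.82°

From Brewster, n₂/n₁ = tan θ_B = tan 37.38° = 0.7640.
Then sin θ_c = n₂/n₁ = 0.7640, so θ_c = arcsin 0.7640 = 49.82°.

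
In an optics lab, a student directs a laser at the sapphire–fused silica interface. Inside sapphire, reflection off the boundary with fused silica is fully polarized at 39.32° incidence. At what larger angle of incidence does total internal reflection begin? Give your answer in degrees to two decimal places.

tan θ_B = n₂/n₁ = tan 39.32° = 0.8191.
Total internal reflection: sin θ_c = n₂/n₁ = 0.8191.
θ_c = arcsin(0.8191) = 54.99°.

θ_c ≈ 54.99°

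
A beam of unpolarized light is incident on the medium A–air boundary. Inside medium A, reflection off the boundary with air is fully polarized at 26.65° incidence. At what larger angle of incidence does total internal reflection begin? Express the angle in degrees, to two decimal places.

θ_c ≈ 30.12°

tan θ_B = n₂/n₁ = tan 26.65° = 0.5019.
Total internal reflection: sin θ_c = n₂/n₁ = 0.5019.
θ_c = arcsin(0.5019) = 30.12°.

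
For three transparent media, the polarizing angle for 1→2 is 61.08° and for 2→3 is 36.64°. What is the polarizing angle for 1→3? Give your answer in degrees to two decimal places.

Each Brewster angle gives a ratio: n₂/n₁ = tan 61.08° = 1.8100, n₃/n₂ = tan 36.64° = 0.7437.
So n₃/n₁ = (n₂/n₁)(n₃/n₂) = 1.8100 × 0.7437 = 1.3462.
θ_B(1→3) = arctan(1.3462) = 53.39°.

θ_B ≈ 53.39°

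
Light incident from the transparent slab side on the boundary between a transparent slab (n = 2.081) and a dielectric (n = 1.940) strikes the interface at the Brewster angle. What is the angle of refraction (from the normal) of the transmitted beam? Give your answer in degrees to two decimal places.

θ_t ≈ 47.01°

θ_B = arctan(n₂/n₁) = arctan(1.940/2.081) = 42.99°.
The refracted ray is perpendicular to the reflected ray, so θ_t = 90° − θ_B = 47.01°.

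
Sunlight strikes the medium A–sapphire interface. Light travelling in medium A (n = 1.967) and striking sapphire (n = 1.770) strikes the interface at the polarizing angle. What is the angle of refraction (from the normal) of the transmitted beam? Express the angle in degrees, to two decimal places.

θ_B = arctan(n₂/n₁) = arctan(1.770/1.967) = 41.98°.
At Brewster's angle the reflected and refracted rays are perpendicular, so θ_t = 90° − θ_B = 90° − 41.98° = 48.02°.

θ_t ≈ 48.02°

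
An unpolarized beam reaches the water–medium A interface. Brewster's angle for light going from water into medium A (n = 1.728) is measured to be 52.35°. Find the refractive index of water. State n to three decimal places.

Brewster's law: tan θ_B = n₂/n₁ (light incident in water, refracted into medium A).
n₁ = n₂ / tan θ_B = 1.728 / tan 52.35° = 1.333.

n ≈ 1.333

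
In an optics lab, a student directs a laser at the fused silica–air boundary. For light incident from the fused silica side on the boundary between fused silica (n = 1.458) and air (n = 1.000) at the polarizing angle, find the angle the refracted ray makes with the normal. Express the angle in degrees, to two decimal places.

First find Brewster's angle: tan θ_B = 1.000/1.458 = 0.6859, giving θ_B = 34.45°.
Since θ_B + θ_t = 90° at Brewster incidence, θ_t = 90° − 34.45° = 55.55°.

θ_t ≈ 55.55°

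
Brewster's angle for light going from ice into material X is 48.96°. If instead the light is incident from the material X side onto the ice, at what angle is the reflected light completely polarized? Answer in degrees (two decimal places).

θ_B' ≈ 41.04°

The two Brewster angles are complementary: θ_B' = 90° − θ_B = 90° − 48.96° = 41.04°.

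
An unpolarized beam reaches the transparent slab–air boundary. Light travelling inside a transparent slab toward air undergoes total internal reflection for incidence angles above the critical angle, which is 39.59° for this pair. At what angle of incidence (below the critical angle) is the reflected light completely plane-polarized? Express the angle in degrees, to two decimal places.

θ_B ≈ 32.51°

At the critical angle sin θ_c = n₂/n₁, giving n₂/n₁ = sin 39.59° = 0.6373.
Then tan θ_B = n₂/n₁ = 0.6373, so θ_B = arctan 0.6373 = 32.51°.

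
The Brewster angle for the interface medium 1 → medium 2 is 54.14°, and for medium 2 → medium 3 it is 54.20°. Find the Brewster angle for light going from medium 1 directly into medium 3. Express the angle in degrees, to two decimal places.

tan θ_B(1→2) = n₂/n₁ = tan 54.14° = 1.3835.
tan θ_B(2→3) = n₃/n₂ = tan 54.20° = 1.3865.
n₃/n₁ = 1.9182. Then tan θ_B(1→3) = n₃/n₁, so θ_B(1→3) = arctan(1.9182) = 62.47°.

θ_B ≈ 62.47°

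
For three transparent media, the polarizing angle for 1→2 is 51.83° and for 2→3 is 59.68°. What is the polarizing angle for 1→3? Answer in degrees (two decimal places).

θ_B ≈ 65.31°

tan θ_B(1→2) = n₂/n₁ = tan 51.83° = 1.2721.
tan θ_B(2→3) = n₃/n₂ = tan 59.68° = 1.7099.
Multiplying, n₃/n₁ = 1.2721 × 1.7099 = 2.1753, and θ_B(1→3) = arctan 2.1753 = 65.31°.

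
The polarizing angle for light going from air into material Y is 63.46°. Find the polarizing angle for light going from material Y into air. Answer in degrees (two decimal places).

θ_B' ≈ 26.54°

The two Brewster angles are complementary: θ_B' = 90° − θ_B = 90° − 63.46° = 26.54°.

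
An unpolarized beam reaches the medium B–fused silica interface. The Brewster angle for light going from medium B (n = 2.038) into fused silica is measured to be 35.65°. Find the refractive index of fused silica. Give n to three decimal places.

n ≈ 1.462

At the Brewster angle, tan θ_B = n₂/n₁ with n₁ on the incident side (medium B) and n₂ on the transmitted side (fused silica).
n₂ = n₁ tan θ_B = 2.038 × tan 35.65° = 1.462.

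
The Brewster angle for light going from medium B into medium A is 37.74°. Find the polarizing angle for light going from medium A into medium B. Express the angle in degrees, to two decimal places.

The two Brewster angles are complementary: θ_B' = 90° − θ_B = 90° − 37.74° = 52.26°.

θ_B' ≈ 52.26°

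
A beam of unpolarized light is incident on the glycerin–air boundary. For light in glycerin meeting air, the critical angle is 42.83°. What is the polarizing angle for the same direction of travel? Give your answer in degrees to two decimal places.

θ_B ≈ 34.21°

At the critical angle sin θ_c = n₂/n₁, giving n₂/n₁ = sin 42.83° = 0.6798.
Then tan θ_B = n₂/n₁ = 0.6798, so θ_B = arctan 0.6798 = 34.21°.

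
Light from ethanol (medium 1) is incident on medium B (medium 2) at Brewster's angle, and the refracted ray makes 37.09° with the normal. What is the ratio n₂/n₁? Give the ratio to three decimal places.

At Brewster incidence θ_B = 90° − θ_t = 90° − 37.09° = 52.91°.
tan θ_B = n₂/n₁, so n₂/n₁ = tan 52.91° = 1.323.

n₂/n₁ ≈ 1.323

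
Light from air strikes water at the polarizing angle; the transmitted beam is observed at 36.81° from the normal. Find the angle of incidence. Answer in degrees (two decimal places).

θ_B ≈ 53.19°

Brewster's condition makes the reflected and refracted beams perpendicular: θ_B + θ_t = 90°.
So θ_B = 90° − θ_t = 90° − 36.81° = 53.19°.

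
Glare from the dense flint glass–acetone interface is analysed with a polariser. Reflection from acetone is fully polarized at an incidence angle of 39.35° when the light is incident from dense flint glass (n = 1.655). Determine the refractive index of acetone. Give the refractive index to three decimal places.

n ≈ 1.357

Brewster's law: tan θ_B = n₂/n₁ (light incident in dense flint glass, refracted into acetone).
n₂ = n₁ tan θ_B = 1.655 × tan 39.35° = 1.357.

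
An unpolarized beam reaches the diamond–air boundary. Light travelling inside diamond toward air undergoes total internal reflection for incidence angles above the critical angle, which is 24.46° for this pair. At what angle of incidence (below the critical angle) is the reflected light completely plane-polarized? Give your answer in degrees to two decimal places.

At the critical angle sin θ_c = n₂/n₁, giving n₂/n₁ = sin 24.46° = 0.4141.
Then tan θ_B = n₂/n₁ = 0.4141, so θ_B = arctan 0.4141 = 22.49°.

θ_B ≈ 22.49°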